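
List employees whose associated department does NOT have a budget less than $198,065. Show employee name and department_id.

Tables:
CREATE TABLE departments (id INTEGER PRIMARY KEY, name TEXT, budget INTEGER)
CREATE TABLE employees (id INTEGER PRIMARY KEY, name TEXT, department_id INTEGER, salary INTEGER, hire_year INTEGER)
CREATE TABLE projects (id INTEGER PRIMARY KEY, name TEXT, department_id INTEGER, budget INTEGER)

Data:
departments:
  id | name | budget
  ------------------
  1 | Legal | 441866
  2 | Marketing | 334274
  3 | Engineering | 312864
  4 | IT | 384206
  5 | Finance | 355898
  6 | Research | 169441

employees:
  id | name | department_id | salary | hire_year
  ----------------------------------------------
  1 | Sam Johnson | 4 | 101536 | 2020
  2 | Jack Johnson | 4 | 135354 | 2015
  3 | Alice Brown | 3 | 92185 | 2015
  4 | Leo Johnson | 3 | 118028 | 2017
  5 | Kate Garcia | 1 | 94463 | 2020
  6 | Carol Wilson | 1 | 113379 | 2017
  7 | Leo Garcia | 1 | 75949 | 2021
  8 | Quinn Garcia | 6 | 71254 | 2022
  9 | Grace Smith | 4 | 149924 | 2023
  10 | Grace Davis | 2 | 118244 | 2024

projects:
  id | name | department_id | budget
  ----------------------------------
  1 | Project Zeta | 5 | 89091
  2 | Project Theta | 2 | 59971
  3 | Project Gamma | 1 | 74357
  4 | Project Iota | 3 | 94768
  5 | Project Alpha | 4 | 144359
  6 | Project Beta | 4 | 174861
SELECT name, department_id FROM employees WHERE department_id NOT IN (SELECT id FROM departments WHERE budget < 198065)

Execution result:
name | department_id
Sam Johnson | 4
Jack Johnson | 4
Alice Brown | 3
Leo Johnson | 3
Kate Garcia | 1
Carol Wilson | 1
Leo Garcia | 1
Grace Smith | 4
Grace Davis | 2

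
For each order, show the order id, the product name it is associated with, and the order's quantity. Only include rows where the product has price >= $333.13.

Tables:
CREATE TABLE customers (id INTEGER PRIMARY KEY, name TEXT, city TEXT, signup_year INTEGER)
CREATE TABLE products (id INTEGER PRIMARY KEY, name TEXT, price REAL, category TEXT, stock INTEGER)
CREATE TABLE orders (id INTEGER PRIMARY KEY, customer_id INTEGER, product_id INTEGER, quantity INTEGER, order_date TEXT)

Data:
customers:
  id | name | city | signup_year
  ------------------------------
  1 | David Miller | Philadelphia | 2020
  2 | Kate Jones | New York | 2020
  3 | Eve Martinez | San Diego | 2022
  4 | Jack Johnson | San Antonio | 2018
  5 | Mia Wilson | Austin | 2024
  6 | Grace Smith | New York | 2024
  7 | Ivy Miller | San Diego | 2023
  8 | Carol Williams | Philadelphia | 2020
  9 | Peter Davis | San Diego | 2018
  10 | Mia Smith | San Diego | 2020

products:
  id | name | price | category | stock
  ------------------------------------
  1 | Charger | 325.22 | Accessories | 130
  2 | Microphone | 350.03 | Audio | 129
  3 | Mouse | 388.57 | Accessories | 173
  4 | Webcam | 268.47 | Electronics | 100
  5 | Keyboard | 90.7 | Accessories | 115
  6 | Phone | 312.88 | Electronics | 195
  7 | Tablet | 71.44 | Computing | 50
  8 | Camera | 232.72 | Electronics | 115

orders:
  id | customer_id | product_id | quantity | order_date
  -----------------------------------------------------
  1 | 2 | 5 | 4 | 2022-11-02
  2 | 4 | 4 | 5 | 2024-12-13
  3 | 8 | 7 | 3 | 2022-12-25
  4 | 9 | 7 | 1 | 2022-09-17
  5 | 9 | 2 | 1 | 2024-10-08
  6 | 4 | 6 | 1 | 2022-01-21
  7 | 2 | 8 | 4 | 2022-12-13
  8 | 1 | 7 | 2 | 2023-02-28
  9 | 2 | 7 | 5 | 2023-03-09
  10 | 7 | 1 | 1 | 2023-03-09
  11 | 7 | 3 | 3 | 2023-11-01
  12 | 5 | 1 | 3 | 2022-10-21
SELECT c.id, p.name AS product, c.quantity FROM orders c JOIN products p ON c.product_id = p.id WHERE p.price >= 333.13

Execution result:
id | product | quantity
5 | Microphone | 1
11 | Mouse | 3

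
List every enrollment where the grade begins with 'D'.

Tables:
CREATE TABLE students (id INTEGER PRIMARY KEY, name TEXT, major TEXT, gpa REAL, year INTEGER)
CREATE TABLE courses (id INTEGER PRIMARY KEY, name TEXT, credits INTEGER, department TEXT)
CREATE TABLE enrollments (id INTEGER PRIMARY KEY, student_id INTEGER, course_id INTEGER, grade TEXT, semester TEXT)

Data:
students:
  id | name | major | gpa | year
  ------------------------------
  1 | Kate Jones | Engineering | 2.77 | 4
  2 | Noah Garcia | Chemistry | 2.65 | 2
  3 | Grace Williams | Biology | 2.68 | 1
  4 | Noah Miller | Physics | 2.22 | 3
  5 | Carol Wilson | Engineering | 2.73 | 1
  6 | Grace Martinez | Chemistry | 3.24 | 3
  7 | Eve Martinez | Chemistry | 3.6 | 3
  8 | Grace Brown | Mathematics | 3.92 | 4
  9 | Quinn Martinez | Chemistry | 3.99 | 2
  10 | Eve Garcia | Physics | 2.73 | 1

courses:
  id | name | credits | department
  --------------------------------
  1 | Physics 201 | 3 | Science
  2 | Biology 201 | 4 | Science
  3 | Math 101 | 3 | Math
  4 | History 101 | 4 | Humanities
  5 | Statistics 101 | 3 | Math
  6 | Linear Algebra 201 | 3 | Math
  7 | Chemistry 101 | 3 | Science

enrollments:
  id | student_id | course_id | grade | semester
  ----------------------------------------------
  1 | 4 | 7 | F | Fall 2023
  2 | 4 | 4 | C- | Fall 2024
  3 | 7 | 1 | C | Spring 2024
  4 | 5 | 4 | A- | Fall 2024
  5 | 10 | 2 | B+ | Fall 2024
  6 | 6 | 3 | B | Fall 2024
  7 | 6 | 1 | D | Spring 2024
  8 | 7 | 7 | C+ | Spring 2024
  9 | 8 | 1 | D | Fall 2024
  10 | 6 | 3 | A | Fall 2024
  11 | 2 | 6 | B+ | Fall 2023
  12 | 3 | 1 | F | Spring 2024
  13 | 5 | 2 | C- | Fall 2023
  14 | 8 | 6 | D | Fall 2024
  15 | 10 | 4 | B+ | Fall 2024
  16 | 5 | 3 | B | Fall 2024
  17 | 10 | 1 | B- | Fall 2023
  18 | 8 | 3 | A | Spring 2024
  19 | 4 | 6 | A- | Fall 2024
SELECT id, grade FROM enrollments WHERE grade LIKE 'D%'

Execution result:
id | grade
7 | D
9 | D
14 | D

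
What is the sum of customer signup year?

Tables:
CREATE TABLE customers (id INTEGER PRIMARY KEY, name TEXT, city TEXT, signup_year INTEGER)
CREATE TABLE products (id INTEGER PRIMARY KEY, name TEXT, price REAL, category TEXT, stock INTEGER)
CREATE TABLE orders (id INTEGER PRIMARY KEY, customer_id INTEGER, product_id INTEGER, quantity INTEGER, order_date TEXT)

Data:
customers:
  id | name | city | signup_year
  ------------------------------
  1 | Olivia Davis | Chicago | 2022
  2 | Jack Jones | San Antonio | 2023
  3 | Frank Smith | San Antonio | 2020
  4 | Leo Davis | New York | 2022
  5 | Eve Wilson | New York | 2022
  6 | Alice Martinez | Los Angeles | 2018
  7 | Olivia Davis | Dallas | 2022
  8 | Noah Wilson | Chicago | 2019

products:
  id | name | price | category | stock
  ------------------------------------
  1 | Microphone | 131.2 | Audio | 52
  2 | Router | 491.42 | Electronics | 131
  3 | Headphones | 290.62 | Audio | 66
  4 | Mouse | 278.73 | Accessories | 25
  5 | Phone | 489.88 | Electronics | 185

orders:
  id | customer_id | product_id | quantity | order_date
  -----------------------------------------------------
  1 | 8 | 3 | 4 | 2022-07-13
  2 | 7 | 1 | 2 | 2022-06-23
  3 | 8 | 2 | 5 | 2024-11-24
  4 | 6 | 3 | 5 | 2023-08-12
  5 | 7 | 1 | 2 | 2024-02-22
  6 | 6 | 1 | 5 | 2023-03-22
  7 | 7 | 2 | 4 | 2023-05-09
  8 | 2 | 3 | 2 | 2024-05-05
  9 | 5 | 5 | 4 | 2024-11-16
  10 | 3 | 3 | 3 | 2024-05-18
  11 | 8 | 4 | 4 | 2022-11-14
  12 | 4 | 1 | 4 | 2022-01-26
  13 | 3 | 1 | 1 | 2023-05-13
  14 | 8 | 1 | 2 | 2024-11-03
SELECT SUM(signup_year) FROM customers

Execution result:
16168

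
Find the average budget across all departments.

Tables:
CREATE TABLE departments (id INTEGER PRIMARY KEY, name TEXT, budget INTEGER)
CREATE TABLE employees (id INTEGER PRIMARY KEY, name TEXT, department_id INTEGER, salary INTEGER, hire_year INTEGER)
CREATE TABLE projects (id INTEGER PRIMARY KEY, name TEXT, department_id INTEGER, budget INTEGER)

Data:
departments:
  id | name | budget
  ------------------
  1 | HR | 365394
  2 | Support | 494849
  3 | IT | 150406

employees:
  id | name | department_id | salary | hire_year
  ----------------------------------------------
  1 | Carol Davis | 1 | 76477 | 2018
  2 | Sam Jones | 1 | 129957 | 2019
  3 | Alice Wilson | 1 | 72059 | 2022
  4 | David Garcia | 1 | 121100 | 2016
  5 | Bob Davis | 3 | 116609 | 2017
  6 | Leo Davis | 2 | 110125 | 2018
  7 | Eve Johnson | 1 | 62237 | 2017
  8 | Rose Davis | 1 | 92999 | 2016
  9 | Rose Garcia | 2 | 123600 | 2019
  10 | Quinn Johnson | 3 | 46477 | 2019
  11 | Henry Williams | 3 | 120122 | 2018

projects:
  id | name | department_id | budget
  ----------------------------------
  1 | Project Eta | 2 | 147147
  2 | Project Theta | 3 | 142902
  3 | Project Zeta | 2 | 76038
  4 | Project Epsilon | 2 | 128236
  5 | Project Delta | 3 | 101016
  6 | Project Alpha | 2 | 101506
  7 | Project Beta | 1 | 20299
SELECT AVG(budget) FROM departments

Execution result:
336883.00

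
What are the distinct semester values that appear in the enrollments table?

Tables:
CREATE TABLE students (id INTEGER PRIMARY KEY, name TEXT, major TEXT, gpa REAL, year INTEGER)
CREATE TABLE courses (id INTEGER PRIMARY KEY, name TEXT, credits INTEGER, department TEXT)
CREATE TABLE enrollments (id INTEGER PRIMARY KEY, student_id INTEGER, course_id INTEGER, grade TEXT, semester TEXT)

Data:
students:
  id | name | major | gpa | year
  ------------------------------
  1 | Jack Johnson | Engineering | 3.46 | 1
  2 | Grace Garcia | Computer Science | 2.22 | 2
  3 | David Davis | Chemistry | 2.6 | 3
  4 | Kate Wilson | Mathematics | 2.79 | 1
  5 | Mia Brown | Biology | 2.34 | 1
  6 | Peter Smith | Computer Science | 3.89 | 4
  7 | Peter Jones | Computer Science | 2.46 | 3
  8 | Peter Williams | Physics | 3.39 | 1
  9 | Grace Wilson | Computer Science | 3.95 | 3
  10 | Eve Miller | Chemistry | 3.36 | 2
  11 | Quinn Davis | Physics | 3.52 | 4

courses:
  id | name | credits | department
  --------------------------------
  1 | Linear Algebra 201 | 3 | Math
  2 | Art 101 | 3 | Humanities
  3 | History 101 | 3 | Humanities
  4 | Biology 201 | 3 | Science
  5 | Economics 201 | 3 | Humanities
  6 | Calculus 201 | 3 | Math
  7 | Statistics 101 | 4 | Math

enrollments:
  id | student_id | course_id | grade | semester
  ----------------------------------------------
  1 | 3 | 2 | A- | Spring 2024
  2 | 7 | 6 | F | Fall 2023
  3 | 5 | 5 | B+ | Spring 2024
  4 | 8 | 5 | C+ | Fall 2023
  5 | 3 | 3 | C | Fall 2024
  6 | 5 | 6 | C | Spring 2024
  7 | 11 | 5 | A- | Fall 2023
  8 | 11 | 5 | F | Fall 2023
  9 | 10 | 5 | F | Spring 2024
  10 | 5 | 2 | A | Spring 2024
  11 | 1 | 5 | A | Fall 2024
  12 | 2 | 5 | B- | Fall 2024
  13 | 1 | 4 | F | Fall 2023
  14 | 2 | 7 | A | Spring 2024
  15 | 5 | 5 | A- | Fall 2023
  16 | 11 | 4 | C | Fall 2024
SELECT DISTINCT semester FROM enrollments

Execution result:
semester
Spring 2024
Fall 2023
Fall 2024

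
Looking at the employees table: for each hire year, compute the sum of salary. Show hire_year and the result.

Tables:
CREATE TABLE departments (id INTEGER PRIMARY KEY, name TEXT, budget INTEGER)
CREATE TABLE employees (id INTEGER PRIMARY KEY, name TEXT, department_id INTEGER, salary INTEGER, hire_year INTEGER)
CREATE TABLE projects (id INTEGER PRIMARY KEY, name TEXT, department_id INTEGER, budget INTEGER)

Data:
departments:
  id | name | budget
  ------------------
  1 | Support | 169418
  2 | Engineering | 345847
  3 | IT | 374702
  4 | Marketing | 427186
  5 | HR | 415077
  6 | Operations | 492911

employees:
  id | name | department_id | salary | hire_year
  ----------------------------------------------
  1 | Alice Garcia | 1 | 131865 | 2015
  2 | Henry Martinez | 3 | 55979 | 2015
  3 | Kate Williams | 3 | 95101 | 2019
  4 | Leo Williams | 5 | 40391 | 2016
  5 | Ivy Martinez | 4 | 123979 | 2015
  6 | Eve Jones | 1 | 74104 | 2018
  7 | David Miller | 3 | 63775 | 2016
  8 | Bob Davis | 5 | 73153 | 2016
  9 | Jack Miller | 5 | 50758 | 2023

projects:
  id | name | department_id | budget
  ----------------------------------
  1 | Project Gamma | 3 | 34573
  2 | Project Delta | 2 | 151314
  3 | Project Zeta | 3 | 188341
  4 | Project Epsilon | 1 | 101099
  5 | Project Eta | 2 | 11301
SELECT hire_year, SUM(salary) AS sum_salary FROM employees GROUP BY hire_year

Execution result:
hire_year | sum_salary
2015 | 311823
2016 | 177319
2018 | 74104
2019 | 95101
2023 | 50758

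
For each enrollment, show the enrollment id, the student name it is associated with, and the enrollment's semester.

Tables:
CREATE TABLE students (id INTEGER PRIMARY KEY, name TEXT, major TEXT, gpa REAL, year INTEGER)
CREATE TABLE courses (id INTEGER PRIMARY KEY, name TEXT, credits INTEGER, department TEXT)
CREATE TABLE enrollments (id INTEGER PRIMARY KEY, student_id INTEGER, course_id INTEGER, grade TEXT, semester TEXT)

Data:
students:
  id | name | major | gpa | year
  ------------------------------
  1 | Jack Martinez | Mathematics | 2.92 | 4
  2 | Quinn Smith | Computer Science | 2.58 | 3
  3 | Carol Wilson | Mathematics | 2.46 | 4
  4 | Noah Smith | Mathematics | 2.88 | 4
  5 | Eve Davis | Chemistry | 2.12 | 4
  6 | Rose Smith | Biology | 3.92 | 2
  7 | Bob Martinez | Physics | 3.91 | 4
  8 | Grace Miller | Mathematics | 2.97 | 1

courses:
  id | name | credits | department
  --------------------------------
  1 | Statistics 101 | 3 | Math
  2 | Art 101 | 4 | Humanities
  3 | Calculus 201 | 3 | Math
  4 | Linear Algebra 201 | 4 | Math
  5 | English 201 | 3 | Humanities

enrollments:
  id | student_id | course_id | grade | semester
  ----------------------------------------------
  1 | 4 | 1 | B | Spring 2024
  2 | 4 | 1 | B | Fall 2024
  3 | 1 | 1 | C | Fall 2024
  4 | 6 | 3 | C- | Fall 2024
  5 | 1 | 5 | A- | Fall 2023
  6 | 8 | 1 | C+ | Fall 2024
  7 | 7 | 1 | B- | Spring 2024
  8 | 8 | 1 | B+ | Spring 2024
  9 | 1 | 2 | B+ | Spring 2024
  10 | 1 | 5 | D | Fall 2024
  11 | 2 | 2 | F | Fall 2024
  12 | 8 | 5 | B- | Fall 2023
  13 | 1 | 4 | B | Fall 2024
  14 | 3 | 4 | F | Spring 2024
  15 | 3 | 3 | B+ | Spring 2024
SELECT c.id, p.name AS student, c.semester FROM enrollments c JOIN students p ON c.student_id = p.id

Execution result:
id | student | semester
1 | Noah Smith | Spring 2024
2 | Noah Smith | Fall 2024
3 | Jack Martinez | Fall 2024
4 | Rose Smith | Fall 2024
5 | Jack Martinez | Fall 2023
6 | Grace Miller | Fall 2024
7 | Bob Martinez | Spring 2024
8 | Grace Miller | Spring 2024
9 | Jack Martinez | Spring 2024
10 | Jack Martinez | Fall 2024
11 | Quinn Smith | Fall 2024
12 | Grace Miller | Fall 2023
13 | Jack Martinez | Fall 2024
14 | Carol Wilson | Spring 2024
15 | Carol Wilson | Spring 2024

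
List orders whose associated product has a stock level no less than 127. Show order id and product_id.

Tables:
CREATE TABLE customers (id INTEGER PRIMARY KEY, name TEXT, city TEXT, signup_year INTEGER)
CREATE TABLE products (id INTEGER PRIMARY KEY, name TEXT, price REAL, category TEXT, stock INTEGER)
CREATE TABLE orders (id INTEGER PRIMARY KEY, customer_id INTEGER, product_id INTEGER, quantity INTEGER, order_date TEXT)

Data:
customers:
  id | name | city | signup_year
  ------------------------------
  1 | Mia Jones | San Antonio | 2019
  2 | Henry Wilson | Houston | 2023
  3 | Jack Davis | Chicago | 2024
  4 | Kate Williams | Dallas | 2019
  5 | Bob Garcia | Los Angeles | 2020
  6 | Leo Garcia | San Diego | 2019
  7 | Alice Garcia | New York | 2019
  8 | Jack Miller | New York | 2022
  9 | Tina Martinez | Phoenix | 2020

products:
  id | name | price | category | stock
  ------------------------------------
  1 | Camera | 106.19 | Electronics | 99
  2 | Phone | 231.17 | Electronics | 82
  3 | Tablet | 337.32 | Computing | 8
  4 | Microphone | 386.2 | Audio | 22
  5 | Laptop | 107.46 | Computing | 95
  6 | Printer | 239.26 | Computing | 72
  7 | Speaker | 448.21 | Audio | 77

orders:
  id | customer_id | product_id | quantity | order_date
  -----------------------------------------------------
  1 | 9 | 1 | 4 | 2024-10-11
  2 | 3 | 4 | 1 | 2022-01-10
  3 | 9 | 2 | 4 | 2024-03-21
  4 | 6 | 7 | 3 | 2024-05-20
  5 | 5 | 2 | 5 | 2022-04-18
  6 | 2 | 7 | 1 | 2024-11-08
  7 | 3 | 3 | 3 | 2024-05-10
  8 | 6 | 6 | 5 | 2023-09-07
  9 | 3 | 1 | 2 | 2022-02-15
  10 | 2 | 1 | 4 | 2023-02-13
SELECT id, product_id FROM orders WHERE product_id IN (SELECT id FROM products WHERE stock >= 127)

Execution result:
(no rows)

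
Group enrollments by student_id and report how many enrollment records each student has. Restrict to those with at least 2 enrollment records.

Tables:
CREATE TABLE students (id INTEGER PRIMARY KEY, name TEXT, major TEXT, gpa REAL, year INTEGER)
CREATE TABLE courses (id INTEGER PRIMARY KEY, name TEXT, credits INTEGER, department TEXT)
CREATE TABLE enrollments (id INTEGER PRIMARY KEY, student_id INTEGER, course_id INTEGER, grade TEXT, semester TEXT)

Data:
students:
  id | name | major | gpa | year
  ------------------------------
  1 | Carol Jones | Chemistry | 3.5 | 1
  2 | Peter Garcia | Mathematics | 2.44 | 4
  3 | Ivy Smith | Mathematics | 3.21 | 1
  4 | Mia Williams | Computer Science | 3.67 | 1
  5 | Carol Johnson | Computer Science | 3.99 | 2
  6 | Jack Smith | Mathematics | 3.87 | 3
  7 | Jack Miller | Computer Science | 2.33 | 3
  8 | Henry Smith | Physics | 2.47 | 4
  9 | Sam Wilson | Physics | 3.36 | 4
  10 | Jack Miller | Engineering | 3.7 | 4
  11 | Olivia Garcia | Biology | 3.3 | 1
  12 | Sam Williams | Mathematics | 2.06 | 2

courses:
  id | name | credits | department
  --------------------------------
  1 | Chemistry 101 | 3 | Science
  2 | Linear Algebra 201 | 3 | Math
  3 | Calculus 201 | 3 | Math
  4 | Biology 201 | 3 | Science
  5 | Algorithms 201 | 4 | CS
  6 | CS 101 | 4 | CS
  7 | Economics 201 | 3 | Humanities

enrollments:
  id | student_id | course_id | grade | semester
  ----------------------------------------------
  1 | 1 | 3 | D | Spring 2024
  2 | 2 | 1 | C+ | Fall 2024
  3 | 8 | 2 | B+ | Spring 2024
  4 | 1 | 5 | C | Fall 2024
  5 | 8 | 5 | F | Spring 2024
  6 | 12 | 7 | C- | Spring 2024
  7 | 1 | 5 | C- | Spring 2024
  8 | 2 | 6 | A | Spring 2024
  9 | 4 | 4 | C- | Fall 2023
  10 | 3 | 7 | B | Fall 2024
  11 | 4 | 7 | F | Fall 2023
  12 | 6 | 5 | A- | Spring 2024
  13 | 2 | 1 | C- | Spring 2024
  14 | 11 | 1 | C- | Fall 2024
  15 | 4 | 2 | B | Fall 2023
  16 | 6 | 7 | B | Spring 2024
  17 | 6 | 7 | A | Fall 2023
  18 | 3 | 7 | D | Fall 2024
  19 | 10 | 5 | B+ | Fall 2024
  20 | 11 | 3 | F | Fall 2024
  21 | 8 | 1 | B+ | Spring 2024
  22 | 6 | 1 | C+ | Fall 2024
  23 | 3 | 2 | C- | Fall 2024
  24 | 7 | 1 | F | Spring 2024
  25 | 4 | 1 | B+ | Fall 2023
SELECT student_id, COUNT(*) AS enrollment_count FROM enrollments GROUP BY student_id HAVING COUNT(*) >= 2

Execution result:
student_id | enrollment_count
1 | 3
2 | 3
3 | 3
4 | 4
6 | 4
8 | 3
11 | 2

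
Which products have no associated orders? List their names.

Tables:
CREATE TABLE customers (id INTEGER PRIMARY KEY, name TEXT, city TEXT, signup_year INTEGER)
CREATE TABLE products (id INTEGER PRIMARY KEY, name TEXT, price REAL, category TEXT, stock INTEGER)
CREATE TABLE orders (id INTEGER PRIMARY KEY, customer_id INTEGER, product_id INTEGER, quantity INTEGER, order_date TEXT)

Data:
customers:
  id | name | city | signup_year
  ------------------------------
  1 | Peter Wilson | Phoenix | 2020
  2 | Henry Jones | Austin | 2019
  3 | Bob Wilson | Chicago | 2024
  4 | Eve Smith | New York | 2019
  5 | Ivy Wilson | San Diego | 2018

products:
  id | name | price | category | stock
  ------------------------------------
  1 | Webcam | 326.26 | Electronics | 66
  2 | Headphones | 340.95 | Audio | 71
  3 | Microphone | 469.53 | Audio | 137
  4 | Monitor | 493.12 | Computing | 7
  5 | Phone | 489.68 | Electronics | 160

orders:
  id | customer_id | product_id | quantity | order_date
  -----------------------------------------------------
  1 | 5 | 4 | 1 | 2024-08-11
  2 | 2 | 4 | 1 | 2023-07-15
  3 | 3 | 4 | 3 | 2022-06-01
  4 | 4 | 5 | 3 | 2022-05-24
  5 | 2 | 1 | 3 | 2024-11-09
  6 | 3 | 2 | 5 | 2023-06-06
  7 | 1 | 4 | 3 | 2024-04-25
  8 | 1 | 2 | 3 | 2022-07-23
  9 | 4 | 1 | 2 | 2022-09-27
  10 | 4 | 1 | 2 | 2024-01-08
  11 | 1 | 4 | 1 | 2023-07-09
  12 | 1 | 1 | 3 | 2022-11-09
SELECT p.name FROM products p LEFT JOIN orders c ON c.product_id = p.id WHERE c.id IS NULL

Execution result:
Microphone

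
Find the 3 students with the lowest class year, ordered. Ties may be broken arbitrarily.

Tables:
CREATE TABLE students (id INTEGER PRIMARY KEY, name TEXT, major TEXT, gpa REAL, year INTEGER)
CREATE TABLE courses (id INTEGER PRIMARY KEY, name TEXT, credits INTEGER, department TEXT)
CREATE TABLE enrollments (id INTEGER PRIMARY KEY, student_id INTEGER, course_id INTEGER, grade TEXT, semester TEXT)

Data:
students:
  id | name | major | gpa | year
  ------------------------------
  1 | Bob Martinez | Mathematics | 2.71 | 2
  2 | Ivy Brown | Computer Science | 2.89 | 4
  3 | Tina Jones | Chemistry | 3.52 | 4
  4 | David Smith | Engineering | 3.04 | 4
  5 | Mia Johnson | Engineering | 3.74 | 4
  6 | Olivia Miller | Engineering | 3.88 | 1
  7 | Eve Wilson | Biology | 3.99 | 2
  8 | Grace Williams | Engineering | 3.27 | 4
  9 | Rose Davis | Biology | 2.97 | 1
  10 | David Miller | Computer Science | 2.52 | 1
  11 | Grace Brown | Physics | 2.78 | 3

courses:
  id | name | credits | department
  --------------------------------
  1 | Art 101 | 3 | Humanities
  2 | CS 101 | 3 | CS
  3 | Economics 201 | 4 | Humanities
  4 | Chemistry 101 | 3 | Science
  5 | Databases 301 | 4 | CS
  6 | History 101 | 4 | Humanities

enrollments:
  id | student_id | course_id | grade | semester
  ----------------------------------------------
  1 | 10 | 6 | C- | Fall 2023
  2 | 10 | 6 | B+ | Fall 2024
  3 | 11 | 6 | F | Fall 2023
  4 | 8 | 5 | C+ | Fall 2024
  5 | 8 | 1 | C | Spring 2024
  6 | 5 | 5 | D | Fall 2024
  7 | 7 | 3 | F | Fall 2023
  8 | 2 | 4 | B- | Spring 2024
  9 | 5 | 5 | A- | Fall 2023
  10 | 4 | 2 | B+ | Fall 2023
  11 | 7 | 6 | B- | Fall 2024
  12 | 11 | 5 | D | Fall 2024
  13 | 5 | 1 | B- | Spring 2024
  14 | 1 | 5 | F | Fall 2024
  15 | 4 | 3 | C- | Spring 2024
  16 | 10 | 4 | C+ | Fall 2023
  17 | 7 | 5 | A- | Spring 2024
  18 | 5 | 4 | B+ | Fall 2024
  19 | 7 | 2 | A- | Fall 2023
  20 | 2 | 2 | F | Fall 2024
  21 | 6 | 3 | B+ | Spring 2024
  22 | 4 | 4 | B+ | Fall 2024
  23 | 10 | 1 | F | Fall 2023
SELECT name, year FROM students ORDER BY year ASC LIMIT 3

Execution result:
name | year
Olivia Miller | 1
Rose Davis | 1
David Miller | 1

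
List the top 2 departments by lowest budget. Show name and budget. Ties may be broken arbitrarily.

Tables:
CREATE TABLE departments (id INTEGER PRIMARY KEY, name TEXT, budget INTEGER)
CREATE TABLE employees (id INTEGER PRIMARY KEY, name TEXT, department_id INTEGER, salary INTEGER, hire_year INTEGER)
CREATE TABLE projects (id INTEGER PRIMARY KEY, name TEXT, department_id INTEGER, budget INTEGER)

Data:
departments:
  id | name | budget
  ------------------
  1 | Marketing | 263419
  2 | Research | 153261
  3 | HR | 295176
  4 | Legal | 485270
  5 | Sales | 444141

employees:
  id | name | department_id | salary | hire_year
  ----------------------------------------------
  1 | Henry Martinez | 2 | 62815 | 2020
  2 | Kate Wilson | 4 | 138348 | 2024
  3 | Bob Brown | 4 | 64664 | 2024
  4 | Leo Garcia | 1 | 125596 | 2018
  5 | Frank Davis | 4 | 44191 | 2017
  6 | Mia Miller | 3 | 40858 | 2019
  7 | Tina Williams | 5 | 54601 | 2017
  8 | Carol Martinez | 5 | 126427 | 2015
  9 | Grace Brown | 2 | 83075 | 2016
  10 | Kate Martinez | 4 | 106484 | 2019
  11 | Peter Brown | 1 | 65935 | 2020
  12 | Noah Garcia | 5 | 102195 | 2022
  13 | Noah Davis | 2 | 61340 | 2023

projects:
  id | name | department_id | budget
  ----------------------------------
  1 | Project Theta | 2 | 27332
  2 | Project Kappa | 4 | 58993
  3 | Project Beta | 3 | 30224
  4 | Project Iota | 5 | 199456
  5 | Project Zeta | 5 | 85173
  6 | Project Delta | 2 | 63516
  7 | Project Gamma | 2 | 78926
SELECT name, budget FROM departments ORDER BY budget ASC LIMIT 2

Execution result:
name | budget
Research | 153261
Marketing | 263419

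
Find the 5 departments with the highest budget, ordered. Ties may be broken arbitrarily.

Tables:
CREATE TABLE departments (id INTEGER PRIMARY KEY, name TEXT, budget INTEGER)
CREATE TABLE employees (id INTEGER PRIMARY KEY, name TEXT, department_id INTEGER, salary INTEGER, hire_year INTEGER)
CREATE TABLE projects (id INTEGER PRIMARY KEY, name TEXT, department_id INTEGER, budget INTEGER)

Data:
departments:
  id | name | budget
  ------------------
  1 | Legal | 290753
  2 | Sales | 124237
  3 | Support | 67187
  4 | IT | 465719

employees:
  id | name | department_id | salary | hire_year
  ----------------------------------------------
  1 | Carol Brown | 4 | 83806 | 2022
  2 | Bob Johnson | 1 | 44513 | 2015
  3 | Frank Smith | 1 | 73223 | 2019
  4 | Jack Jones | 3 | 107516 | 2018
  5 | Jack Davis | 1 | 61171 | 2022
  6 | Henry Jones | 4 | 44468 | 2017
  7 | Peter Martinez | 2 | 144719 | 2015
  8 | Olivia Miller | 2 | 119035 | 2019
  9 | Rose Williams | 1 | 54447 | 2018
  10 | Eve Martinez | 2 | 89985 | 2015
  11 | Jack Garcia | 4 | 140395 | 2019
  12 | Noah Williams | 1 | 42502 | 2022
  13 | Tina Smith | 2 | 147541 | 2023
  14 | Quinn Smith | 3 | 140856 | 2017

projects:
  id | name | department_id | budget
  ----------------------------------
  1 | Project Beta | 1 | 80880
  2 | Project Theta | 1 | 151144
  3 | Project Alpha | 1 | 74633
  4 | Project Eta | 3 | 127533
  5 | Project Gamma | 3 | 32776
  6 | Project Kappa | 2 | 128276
SELECT name, budget FROM departments ORDER BY budget DESC LIMIT 5

Execution result:
name | budget
IT | 465719
Legal | 290753
Sales | 124237
Support | 67187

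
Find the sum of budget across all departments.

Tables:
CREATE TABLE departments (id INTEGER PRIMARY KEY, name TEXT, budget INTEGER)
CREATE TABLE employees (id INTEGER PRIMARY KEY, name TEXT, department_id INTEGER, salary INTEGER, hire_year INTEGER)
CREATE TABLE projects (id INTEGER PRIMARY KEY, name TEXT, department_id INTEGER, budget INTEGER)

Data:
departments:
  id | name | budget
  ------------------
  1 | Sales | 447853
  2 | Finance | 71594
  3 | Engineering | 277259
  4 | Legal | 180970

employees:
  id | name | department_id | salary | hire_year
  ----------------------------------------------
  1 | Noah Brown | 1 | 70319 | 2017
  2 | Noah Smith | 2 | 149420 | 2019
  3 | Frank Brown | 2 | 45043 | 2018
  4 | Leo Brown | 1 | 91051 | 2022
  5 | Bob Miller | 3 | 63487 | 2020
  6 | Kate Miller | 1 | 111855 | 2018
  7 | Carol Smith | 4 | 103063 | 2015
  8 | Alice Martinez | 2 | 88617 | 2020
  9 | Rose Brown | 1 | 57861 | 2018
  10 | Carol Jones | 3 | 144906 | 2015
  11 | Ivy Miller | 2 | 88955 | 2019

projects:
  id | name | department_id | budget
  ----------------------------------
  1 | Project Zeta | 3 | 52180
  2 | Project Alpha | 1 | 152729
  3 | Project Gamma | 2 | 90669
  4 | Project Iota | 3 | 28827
SELECT SUM(budget) FROM departments

Execution result:
977676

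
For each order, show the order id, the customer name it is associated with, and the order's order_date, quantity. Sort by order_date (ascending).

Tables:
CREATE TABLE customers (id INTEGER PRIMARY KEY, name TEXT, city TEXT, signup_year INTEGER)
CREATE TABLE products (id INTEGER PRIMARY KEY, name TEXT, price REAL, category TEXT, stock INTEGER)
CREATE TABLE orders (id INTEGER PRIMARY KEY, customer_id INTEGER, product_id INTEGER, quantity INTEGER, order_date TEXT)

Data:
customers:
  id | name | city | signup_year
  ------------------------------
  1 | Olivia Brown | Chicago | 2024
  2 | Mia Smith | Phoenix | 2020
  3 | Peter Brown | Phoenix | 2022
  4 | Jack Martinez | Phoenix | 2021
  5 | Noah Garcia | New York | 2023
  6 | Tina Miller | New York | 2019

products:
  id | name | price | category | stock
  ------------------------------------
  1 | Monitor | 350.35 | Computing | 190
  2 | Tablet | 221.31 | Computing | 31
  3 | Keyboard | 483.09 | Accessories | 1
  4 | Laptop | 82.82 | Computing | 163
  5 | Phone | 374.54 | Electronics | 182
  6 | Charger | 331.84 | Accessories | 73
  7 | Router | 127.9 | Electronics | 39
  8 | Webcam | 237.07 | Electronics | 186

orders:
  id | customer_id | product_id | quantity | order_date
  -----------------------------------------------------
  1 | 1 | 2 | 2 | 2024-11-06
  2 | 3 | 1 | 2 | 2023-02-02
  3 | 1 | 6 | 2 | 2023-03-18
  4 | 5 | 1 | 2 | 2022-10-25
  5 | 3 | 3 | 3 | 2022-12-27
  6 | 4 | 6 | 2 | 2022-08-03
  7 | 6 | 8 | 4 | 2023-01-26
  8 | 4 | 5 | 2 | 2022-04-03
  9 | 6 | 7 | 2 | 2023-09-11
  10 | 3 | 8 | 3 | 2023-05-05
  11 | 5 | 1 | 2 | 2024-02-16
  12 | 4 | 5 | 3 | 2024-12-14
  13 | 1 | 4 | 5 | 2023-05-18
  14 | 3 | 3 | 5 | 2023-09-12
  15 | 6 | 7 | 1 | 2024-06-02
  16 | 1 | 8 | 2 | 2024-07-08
SELECT c.id, p.name AS customer, c.order_date, c.quantity FROM orders c JOIN customers p ON c.customer_id = p.id ORDER BY c.order_date ASC

Execution result:
id | customer | order_date | quantity
8 | Jack Martinez | 2022-04-03 | 2
6 | Jack Martinez | 2022-08-03 | 2
4 | Noah Garcia | 2022-10-25 | 2
5 | Peter Brown | 2022-12-27 | 3
7 | Tina Miller | 2023-01-26 | 4
2 | Peter Brown | 2023-02-02 | 2
3 | Olivia Brown | 2023-03-18 | 2
10 | Peter Brown | 2023-05-05 | 3
13 | Olivia Brown | 2023-05-18 | 5
9 | Tina Miller | 2023-09-11 | 2
14 | Peter Brown | 2023-09-12 | 5
11 | Noah Garcia | 2024-02-16 | 2
15 | Tina Miller | 2024-06-02 | 1
16 | Olivia Brown | 2024-07-08 | 2
1 | Olivia Brown | 2024-11-06 | 2
12 | Jack Martinez | 2024-12-14 | 3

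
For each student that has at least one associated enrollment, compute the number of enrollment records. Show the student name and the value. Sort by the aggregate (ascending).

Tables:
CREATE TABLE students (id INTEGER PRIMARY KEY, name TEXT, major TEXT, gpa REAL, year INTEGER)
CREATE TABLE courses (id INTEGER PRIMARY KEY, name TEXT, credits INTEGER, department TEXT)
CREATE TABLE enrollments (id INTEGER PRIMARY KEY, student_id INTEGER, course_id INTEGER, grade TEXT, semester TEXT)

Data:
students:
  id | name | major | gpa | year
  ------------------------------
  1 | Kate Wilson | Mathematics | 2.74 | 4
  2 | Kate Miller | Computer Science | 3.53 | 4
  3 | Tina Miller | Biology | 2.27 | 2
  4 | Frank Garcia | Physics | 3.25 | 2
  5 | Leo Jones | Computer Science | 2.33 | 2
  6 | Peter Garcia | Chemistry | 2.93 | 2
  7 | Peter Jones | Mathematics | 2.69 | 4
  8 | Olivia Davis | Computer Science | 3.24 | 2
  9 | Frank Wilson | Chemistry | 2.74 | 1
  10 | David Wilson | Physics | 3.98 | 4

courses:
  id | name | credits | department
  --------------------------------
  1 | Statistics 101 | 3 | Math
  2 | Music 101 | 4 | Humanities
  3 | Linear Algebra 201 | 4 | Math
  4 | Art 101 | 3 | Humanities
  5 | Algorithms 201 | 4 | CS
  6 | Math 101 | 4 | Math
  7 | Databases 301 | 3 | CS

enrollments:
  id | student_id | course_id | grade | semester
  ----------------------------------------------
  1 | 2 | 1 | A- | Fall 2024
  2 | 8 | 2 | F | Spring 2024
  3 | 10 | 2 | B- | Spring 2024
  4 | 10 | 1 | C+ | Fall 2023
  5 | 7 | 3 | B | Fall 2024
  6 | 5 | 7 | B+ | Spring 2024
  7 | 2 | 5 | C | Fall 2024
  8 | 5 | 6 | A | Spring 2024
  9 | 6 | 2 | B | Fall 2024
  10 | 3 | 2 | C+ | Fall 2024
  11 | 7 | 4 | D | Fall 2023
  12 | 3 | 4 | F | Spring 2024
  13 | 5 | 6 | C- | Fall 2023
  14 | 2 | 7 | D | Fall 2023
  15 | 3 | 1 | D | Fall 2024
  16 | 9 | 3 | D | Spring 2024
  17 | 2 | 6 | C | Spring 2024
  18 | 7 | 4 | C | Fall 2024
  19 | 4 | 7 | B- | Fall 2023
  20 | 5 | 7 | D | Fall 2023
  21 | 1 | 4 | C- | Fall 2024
SELECT p.name, COUNT(*) AS n FROM enrollments c JOIN students p ON c.student_id = p.id GROUP BY p.id, p.name ORDER BY n ASC

Execution result:
name | n
Kate Wilson | 1
Frank Garcia | 1
Peter Garcia | 1
Olivia Davis | 1
Frank Wilson | 1
David Wilson | 2
Tina Miller | 3
Peter Jones | 3
Kate Miller | 4
Leo Jones | 4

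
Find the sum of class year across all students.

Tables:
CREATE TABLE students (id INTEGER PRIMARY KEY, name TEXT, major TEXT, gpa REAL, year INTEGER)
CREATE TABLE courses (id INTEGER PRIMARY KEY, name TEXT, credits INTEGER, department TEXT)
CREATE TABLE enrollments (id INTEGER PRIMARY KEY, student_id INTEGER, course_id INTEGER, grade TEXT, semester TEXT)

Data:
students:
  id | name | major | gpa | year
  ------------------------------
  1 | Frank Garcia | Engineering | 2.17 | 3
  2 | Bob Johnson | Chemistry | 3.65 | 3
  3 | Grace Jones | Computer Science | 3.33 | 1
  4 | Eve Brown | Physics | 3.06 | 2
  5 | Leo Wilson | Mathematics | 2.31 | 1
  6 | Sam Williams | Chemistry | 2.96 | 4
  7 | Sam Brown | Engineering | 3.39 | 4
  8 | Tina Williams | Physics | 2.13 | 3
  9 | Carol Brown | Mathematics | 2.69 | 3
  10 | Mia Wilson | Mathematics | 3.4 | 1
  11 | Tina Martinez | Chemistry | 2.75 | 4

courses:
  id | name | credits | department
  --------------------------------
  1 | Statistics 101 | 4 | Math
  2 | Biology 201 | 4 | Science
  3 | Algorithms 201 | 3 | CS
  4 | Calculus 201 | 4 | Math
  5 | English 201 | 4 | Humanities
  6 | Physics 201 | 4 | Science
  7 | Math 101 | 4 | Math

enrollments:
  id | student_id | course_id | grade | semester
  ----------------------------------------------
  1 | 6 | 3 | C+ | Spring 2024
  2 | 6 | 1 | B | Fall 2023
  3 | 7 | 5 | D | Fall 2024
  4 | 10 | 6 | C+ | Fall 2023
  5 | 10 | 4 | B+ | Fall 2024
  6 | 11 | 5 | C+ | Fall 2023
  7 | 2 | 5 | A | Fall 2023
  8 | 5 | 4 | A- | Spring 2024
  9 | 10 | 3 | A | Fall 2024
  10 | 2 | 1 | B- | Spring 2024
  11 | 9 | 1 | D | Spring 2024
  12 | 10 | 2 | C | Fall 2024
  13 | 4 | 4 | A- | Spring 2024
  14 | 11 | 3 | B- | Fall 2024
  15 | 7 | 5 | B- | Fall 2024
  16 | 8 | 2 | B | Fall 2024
SELECT SUM(year) FROM students

Execution result:
29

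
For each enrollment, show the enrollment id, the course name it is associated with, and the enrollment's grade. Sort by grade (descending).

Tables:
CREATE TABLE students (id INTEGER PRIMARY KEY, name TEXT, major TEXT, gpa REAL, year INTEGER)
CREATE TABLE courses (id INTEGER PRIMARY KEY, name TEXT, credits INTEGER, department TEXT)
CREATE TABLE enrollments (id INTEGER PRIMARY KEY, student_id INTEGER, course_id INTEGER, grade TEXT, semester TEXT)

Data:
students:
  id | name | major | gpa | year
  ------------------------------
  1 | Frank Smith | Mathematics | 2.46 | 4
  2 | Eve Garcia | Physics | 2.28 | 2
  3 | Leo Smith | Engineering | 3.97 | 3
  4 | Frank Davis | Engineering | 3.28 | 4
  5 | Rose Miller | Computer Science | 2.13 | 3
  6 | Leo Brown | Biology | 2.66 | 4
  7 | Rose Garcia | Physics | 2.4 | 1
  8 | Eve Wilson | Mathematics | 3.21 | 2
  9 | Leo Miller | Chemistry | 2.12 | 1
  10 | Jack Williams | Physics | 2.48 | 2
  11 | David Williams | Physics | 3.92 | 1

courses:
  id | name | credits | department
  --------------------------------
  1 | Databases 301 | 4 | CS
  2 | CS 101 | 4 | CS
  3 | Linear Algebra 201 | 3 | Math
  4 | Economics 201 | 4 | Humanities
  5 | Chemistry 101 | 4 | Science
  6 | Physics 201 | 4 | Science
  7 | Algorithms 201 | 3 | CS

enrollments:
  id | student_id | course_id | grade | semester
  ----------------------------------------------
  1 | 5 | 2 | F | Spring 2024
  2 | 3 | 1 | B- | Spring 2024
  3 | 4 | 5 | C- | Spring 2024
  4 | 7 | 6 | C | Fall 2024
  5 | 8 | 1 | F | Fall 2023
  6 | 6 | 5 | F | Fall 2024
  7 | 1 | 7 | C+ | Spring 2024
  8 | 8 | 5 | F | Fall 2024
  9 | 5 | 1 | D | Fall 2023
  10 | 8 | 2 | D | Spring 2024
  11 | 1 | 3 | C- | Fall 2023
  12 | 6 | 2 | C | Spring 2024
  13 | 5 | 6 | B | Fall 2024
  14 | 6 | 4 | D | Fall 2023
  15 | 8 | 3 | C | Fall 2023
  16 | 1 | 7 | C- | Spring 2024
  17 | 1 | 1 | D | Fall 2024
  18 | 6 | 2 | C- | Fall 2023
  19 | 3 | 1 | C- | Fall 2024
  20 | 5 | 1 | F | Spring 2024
SELECT c.id, p.name AS course, c.grade FROM enrollments c JOIN courses p ON c.course_id = p.id ORDER BY c.grade DESC

Execution result:
id | course | grade
1 | CS 101 | F
5 | Databases 301 | F
6 | Chemistry 101 | F
8 | Chemistry 101 | F
20 | Databases 301 | F
9 | Databases 301 | D
10 | CS 101 | D
14 | Economics 201 | D
17 | Databases 301 | D
3 | Chemistry 101 | C-
11 | Linear Algebra 201 | C-
16 | Algorithms 201 | C-
18 | CS 101 | C-
19 | Databases 301 | C-
7 | Algorithms 201 | C+
4 | Physics 201 | C
12 | CS 101 | C
15 | Linear Algebra 201 | C
2 | Databases 301 | B-
13 | Physics 201 | B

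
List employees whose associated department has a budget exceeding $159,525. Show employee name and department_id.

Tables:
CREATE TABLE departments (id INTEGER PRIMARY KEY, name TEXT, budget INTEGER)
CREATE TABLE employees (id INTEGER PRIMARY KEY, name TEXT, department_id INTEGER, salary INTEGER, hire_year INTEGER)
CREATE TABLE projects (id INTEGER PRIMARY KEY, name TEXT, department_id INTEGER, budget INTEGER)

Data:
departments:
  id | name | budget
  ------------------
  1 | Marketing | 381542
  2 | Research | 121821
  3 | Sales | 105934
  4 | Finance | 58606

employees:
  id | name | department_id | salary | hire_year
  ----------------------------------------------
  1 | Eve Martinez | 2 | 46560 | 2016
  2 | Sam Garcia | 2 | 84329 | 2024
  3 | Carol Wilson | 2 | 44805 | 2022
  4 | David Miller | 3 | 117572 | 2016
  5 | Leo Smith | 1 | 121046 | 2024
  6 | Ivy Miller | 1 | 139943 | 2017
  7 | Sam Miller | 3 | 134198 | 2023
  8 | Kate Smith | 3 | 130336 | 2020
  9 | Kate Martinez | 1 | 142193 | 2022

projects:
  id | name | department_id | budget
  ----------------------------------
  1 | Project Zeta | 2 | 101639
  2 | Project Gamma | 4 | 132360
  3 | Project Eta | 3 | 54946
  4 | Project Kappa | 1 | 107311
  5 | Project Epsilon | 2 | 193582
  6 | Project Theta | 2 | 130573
SELECT name, department_id FROM employees WHERE department_id IN (SELECT id FROM departments WHERE budget > 159525)

Execution result:
name | department_id
Leo Smith | 1
Ivy Miller | 1
Kate Martinez | 1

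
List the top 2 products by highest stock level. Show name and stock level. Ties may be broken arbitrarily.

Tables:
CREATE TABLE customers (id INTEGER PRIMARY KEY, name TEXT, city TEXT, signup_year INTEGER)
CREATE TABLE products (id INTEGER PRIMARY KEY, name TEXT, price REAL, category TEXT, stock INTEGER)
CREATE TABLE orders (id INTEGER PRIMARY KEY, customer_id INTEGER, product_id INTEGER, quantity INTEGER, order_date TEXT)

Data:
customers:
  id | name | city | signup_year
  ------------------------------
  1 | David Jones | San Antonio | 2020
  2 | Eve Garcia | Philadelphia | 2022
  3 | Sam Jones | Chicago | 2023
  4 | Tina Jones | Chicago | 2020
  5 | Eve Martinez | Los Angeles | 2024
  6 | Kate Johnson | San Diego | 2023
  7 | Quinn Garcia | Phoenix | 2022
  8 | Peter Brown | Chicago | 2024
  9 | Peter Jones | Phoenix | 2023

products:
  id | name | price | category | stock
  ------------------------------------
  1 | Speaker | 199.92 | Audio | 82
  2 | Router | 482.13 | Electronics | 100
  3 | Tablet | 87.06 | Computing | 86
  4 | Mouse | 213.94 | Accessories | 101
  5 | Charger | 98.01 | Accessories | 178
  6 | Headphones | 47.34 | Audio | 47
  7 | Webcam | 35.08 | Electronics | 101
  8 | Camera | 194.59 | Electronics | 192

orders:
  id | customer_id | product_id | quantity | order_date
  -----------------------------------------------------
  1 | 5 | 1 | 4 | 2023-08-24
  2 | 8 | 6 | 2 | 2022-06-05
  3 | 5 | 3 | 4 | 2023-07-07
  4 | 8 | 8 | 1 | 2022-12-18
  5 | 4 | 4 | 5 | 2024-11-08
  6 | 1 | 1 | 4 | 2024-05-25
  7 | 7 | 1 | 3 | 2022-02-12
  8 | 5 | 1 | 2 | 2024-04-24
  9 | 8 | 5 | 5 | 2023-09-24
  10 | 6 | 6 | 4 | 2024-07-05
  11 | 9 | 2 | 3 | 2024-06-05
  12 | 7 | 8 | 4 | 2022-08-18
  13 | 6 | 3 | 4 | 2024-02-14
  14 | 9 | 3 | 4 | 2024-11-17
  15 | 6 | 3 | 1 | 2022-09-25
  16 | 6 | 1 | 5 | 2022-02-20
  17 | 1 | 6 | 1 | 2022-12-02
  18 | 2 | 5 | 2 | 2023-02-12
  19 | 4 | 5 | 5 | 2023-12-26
SELECT name, stock FROM products ORDER BY stock DESC LIMIT 2

Execution result:
name | stock
Camera | 192
Charger | 178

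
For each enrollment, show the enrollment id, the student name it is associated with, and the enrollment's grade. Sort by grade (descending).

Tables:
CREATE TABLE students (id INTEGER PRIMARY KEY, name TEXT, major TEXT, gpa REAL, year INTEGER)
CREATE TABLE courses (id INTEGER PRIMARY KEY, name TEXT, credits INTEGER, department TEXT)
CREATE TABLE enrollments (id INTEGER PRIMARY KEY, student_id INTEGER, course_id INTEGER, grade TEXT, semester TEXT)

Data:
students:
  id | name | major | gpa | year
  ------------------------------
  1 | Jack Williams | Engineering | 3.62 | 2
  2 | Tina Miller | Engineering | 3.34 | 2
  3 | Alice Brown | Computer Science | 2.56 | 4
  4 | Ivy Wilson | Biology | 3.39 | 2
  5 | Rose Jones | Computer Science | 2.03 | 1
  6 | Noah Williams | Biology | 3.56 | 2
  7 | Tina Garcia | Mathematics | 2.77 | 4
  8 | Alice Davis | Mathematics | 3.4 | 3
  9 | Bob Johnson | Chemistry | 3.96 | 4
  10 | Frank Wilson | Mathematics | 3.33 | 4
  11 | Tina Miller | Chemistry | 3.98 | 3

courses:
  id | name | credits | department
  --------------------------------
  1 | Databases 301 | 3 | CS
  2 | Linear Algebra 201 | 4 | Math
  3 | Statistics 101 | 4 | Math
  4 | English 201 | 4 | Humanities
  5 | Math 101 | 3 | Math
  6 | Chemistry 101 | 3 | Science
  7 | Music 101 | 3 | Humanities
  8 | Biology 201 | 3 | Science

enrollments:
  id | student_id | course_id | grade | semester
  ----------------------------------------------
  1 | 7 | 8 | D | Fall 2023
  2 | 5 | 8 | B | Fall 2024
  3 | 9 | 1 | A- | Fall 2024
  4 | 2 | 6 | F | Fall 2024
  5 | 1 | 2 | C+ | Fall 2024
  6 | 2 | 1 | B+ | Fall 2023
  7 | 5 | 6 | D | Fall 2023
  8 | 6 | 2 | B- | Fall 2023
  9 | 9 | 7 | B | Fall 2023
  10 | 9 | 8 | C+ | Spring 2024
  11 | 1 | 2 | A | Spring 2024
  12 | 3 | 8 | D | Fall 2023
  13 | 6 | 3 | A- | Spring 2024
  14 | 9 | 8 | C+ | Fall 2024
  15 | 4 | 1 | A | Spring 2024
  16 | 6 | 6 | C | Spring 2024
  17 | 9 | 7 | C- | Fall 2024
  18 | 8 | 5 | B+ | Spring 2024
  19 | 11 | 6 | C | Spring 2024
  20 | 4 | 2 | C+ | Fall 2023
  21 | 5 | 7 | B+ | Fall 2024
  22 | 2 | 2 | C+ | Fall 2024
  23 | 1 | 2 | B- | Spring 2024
SELECT c.id, p.name AS student, c.grade FROM enrollments c JOIN students p ON c.student_id = p.id ORDER BY c.grade DESC

Execution result:
id | student | grade
4 | Tina Miller | F
1 | Tina Garcia | D
7 | Rose Jones | D
12 | Alice Brown | D
17 | Bob Johnson | C-
5 | Jack Williams | C+
10 | Bob Johnson | C+
14 | Bob Johnson | C+
20 | Ivy Wilson | C+
22 | Tina Miller | C+
16 | Noah Williams | C
19 | Tina Miller | C
8 | Noah Williams | B-
23 | Jack Williams | B-
6 | Tina Miller | B+
18 | Alice Davis | B+
21 | Rose Jones | B+
2 | Rose Jones | B
9 | Bob Johnson | B
3 | Bob Johnson | A-
13 | Noah Williams | A-
11 | Jack Williams | A
15 | Ivy Wilson | A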